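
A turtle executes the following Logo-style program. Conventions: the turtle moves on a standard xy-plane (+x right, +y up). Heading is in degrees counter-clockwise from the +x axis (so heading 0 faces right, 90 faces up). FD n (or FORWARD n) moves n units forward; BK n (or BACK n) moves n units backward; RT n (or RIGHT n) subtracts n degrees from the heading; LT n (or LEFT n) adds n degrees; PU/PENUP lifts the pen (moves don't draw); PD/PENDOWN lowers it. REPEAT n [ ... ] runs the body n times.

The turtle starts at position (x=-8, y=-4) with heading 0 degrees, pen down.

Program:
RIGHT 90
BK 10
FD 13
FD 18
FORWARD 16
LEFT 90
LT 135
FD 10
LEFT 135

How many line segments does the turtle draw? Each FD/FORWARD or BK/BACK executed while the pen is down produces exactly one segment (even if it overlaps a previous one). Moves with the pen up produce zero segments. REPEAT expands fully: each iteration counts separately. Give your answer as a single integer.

Executing turtle program step by step:
Start: pos=(-8,-4), heading=0, pen down
RT 90: heading 0 -> 270
BK 10: (-8,-4) -> (-8,6) [heading=270, draw]
FD 13: (-8,6) -> (-8,-7) [heading=270, draw]
FD 18: (-8,-7) -> (-8,-25) [heading=270, draw]
FD 16: (-8,-25) -> (-8,-41) [heading=270, draw]
LT 90: heading 270 -> 0
LT 135: heading 0 -> 135
FD 10: (-8,-41) -> (-15.071,-33.929) [heading=135, draw]
LT 135: heading 135 -> 270
Final: pos=(-15.071,-33.929), heading=270, 5 segment(s) drawn
Segments drawn: 5

Answer: 5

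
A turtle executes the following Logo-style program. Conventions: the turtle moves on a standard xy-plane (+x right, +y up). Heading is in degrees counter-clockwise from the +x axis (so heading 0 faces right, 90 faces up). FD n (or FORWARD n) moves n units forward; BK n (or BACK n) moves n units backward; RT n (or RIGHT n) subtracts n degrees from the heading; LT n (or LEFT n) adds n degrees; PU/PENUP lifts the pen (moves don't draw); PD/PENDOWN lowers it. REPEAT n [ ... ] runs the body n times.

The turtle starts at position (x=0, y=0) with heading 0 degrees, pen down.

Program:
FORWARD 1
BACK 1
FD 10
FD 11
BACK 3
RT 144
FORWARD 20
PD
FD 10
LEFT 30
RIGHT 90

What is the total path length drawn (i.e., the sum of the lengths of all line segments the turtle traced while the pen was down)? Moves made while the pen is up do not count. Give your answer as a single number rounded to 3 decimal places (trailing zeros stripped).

Answer: 56

Derivation:
Executing turtle program step by step:
Start: pos=(0,0), heading=0, pen down
FD 1: (0,0) -> (1,0) [heading=0, draw]
BK 1: (1,0) -> (0,0) [heading=0, draw]
FD 10: (0,0) -> (10,0) [heading=0, draw]
FD 11: (10,0) -> (21,0) [heading=0, draw]
BK 3: (21,0) -> (18,0) [heading=0, draw]
RT 144: heading 0 -> 216
FD 20: (18,0) -> (1.82,-11.756) [heading=216, draw]
PD: pen down
FD 10: (1.82,-11.756) -> (-6.271,-17.634) [heading=216, draw]
LT 30: heading 216 -> 246
RT 90: heading 246 -> 156
Final: pos=(-6.271,-17.634), heading=156, 7 segment(s) drawn

Segment lengths:
  seg 1: (0,0) -> (1,0), length = 1
  seg 2: (1,0) -> (0,0), length = 1
  seg 3: (0,0) -> (10,0), length = 10
  seg 4: (10,0) -> (21,0), length = 11
  seg 5: (21,0) -> (18,0), length = 3
  seg 6: (18,0) -> (1.82,-11.756), length = 20
  seg 7: (1.82,-11.756) -> (-6.271,-17.634), length = 10
Total = 56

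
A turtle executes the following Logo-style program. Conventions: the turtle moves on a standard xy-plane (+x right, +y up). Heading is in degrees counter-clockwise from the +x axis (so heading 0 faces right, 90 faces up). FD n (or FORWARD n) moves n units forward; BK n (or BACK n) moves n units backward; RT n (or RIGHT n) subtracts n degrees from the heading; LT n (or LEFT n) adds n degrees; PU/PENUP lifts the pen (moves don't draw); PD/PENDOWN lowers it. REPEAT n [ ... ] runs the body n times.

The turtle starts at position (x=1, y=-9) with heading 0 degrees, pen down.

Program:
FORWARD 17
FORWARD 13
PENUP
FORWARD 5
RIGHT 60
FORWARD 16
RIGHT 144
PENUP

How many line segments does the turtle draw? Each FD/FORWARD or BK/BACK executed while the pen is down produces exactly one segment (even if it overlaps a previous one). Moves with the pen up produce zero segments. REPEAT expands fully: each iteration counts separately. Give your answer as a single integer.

Executing turtle program step by step:
Start: pos=(1,-9), heading=0, pen down
FD 17: (1,-9) -> (18,-9) [heading=0, draw]
FD 13: (18,-9) -> (31,-9) [heading=0, draw]
PU: pen up
FD 5: (31,-9) -> (36,-9) [heading=0, move]
RT 60: heading 0 -> 300
FD 16: (36,-9) -> (44,-22.856) [heading=300, move]
RT 144: heading 300 -> 156
PU: pen up
Final: pos=(44,-22.856), heading=156, 2 segment(s) drawn
Segments drawn: 2

Answer: 2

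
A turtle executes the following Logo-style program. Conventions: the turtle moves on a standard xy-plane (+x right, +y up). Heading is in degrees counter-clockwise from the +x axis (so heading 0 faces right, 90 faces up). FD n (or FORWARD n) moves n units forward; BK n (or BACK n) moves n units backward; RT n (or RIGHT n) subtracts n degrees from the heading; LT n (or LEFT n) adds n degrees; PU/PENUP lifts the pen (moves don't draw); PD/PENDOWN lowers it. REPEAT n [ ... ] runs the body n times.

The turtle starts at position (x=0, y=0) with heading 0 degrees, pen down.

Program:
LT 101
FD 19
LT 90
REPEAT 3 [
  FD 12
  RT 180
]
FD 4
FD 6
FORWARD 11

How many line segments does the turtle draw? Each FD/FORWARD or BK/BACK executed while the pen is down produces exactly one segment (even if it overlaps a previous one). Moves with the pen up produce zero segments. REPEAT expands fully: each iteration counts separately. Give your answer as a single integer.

Answer: 7

Derivation:
Executing turtle program step by step:
Start: pos=(0,0), heading=0, pen down
LT 101: heading 0 -> 101
FD 19: (0,0) -> (-3.625,18.651) [heading=101, draw]
LT 90: heading 101 -> 191
REPEAT 3 [
  -- iteration 1/3 --
  FD 12: (-3.625,18.651) -> (-15.405,16.361) [heading=191, draw]
  RT 180: heading 191 -> 11
  -- iteration 2/3 --
  FD 12: (-15.405,16.361) -> (-3.625,18.651) [heading=11, draw]
  RT 180: heading 11 -> 191
  -- iteration 3/3 --
  FD 12: (-3.625,18.651) -> (-15.405,16.361) [heading=191, draw]
  RT 180: heading 191 -> 11
]
FD 4: (-15.405,16.361) -> (-11.478,17.124) [heading=11, draw]
FD 6: (-11.478,17.124) -> (-5.589,18.269) [heading=11, draw]
FD 11: (-5.589,18.269) -> (5.209,20.368) [heading=11, draw]
Final: pos=(5.209,20.368), heading=11, 7 segment(s) drawn
Segments drawn: 7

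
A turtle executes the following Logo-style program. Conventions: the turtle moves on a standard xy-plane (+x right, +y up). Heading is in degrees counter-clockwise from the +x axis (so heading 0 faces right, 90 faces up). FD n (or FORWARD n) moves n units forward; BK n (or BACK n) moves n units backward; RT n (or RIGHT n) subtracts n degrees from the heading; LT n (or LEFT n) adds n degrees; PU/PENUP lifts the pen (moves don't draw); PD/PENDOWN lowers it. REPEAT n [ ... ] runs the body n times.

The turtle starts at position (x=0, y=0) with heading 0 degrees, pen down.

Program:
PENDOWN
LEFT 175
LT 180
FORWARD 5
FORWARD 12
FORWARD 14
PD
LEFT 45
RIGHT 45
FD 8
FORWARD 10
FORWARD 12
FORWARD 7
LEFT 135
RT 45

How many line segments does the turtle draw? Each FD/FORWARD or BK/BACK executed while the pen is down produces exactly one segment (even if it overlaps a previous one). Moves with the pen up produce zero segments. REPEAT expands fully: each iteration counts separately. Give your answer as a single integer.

Answer: 7

Derivation:
Executing turtle program step by step:
Start: pos=(0,0), heading=0, pen down
PD: pen down
LT 175: heading 0 -> 175
LT 180: heading 175 -> 355
FD 5: (0,0) -> (4.981,-0.436) [heading=355, draw]
FD 12: (4.981,-0.436) -> (16.935,-1.482) [heading=355, draw]
FD 14: (16.935,-1.482) -> (30.882,-2.702) [heading=355, draw]
PD: pen down
LT 45: heading 355 -> 40
RT 45: heading 40 -> 355
FD 8: (30.882,-2.702) -> (38.852,-3.399) [heading=355, draw]
FD 10: (38.852,-3.399) -> (48.814,-4.271) [heading=355, draw]
FD 12: (48.814,-4.271) -> (60.768,-5.317) [heading=355, draw]
FD 7: (60.768,-5.317) -> (67.741,-5.927) [heading=355, draw]
LT 135: heading 355 -> 130
RT 45: heading 130 -> 85
Final: pos=(67.741,-5.927), heading=85, 7 segment(s) drawn
Segments drawn: 7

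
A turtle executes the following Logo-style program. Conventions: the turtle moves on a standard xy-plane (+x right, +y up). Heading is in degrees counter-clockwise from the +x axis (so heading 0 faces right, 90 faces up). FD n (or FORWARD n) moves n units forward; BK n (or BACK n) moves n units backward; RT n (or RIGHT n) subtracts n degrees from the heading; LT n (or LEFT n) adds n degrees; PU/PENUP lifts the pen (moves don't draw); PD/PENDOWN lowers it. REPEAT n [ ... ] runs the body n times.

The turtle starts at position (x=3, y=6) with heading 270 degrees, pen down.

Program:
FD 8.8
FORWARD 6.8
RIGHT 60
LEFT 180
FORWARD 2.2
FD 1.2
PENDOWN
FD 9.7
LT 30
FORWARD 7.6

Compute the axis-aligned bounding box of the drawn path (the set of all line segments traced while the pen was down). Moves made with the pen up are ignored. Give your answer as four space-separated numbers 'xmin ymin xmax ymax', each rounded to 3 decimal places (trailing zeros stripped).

Executing turtle program step by step:
Start: pos=(3,6), heading=270, pen down
FD 8.8: (3,6) -> (3,-2.8) [heading=270, draw]
FD 6.8: (3,-2.8) -> (3,-9.6) [heading=270, draw]
RT 60: heading 270 -> 210
LT 180: heading 210 -> 30
FD 2.2: (3,-9.6) -> (4.905,-8.5) [heading=30, draw]
FD 1.2: (4.905,-8.5) -> (5.944,-7.9) [heading=30, draw]
PD: pen down
FD 9.7: (5.944,-7.9) -> (14.345,-3.05) [heading=30, draw]
LT 30: heading 30 -> 60
FD 7.6: (14.345,-3.05) -> (18.145,3.532) [heading=60, draw]
Final: pos=(18.145,3.532), heading=60, 6 segment(s) drawn

Segment endpoints: x in {3, 3, 3, 4.905, 5.944, 14.345, 18.145}, y in {-9.6, -8.5, -7.9, -3.05, -2.8, 3.532, 6}
xmin=3, ymin=-9.6, xmax=18.145, ymax=6

Answer: 3 -9.6 18.145 6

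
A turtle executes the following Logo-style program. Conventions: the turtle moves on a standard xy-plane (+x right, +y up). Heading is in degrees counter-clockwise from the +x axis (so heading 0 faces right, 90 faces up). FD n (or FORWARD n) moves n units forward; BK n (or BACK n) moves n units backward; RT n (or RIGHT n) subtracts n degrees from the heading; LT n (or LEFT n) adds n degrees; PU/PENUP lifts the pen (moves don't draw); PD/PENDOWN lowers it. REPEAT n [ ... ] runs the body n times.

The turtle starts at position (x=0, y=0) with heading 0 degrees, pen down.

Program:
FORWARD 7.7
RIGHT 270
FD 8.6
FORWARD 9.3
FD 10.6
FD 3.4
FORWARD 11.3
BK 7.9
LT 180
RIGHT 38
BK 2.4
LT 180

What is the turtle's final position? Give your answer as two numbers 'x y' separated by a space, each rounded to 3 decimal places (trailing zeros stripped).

Executing turtle program step by step:
Start: pos=(0,0), heading=0, pen down
FD 7.7: (0,0) -> (7.7,0) [heading=0, draw]
RT 270: heading 0 -> 90
FD 8.6: (7.7,0) -> (7.7,8.6) [heading=90, draw]
FD 9.3: (7.7,8.6) -> (7.7,17.9) [heading=90, draw]
FD 10.6: (7.7,17.9) -> (7.7,28.5) [heading=90, draw]
FD 3.4: (7.7,28.5) -> (7.7,31.9) [heading=90, draw]
FD 11.3: (7.7,31.9) -> (7.7,43.2) [heading=90, draw]
BK 7.9: (7.7,43.2) -> (7.7,35.3) [heading=90, draw]
LT 180: heading 90 -> 270
RT 38: heading 270 -> 232
BK 2.4: (7.7,35.3) -> (9.178,37.191) [heading=232, draw]
LT 180: heading 232 -> 52
Final: pos=(9.178,37.191), heading=52, 8 segment(s) drawn

Answer: 9.178 37.191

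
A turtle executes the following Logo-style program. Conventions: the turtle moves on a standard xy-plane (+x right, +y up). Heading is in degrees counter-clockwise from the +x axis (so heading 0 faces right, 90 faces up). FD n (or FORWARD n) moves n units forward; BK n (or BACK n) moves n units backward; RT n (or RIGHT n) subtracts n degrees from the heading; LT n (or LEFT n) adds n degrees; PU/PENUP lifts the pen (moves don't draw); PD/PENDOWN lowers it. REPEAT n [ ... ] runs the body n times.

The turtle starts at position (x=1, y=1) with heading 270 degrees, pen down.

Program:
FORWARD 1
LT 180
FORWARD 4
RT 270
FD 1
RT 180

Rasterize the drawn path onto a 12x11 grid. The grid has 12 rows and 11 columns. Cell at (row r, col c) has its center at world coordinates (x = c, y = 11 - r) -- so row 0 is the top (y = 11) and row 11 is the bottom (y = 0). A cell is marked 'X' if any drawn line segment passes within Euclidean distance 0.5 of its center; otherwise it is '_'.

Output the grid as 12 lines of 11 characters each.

Answer: ___________
___________
___________
___________
___________
___________
___________
XX_________
_X_________
_X_________
_X_________
_X_________

Derivation:
Segment 0: (1,1) -> (1,0)
Segment 1: (1,0) -> (1,4)
Segment 2: (1,4) -> (0,4)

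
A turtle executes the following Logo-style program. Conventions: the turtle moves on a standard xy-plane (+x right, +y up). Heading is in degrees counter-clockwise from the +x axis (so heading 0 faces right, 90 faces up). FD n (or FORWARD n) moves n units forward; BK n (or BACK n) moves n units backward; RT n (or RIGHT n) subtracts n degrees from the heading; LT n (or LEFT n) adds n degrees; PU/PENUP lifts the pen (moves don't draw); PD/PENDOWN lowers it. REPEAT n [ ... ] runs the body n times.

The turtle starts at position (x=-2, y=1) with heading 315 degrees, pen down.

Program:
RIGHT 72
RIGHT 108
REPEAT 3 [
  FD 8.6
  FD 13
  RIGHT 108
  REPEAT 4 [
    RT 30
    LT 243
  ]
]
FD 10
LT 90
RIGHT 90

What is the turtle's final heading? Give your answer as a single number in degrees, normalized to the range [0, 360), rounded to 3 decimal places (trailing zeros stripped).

Executing turtle program step by step:
Start: pos=(-2,1), heading=315, pen down
RT 72: heading 315 -> 243
RT 108: heading 243 -> 135
REPEAT 3 [
  -- iteration 1/3 --
  FD 8.6: (-2,1) -> (-8.081,7.081) [heading=135, draw]
  FD 13: (-8.081,7.081) -> (-17.274,16.274) [heading=135, draw]
  RT 108: heading 135 -> 27
  REPEAT 4 [
    -- iteration 1/4 --
    RT 30: heading 27 -> 357
    LT 243: heading 357 -> 240
    -- iteration 2/4 --
    RT 30: heading 240 -> 210
    LT 243: heading 210 -> 93
    -- iteration 3/4 --
    RT 30: heading 93 -> 63
    LT 243: heading 63 -> 306
    -- iteration 4/4 --
    RT 30: heading 306 -> 276
    LT 243: heading 276 -> 159
  ]
  -- iteration 2/3 --
  FD 8.6: (-17.274,16.274) -> (-25.302,19.355) [heading=159, draw]
  FD 13: (-25.302,19.355) -> (-37.439,24.014) [heading=159, draw]
  RT 108: heading 159 -> 51
  REPEAT 4 [
    -- iteration 1/4 --
    RT 30: heading 51 -> 21
    LT 243: heading 21 -> 264
    -- iteration 2/4 --
    RT 30: heading 264 -> 234
    LT 243: heading 234 -> 117
    -- iteration 3/4 --
    RT 30: heading 117 -> 87
    LT 243: heading 87 -> 330
    -- iteration 4/4 --
    RT 30: heading 330 -> 300
    LT 243: heading 300 -> 183
  ]
  -- iteration 3/3 --
  FD 8.6: (-37.439,24.014) -> (-46.027,23.564) [heading=183, draw]
  FD 13: (-46.027,23.564) -> (-59.009,22.884) [heading=183, draw]
  RT 108: heading 183 -> 75
  REPEAT 4 [
    -- iteration 1/4 --
    RT 30: heading 75 -> 45
    LT 243: heading 45 -> 288
    -- iteration 2/4 --
    RT 30: heading 288 -> 258
    LT 243: heading 258 -> 141
    -- iteration 3/4 --
    RT 30: heading 141 -> 111
    LT 243: heading 111 -> 354
    -- iteration 4/4 --
    RT 30: heading 354 -> 324
    LT 243: heading 324 -> 207
  ]
]
FD 10: (-59.009,22.884) -> (-67.919,18.344) [heading=207, draw]
LT 90: heading 207 -> 297
RT 90: heading 297 -> 207
Final: pos=(-67.919,18.344), heading=207, 7 segment(s) drawn

Answer: 207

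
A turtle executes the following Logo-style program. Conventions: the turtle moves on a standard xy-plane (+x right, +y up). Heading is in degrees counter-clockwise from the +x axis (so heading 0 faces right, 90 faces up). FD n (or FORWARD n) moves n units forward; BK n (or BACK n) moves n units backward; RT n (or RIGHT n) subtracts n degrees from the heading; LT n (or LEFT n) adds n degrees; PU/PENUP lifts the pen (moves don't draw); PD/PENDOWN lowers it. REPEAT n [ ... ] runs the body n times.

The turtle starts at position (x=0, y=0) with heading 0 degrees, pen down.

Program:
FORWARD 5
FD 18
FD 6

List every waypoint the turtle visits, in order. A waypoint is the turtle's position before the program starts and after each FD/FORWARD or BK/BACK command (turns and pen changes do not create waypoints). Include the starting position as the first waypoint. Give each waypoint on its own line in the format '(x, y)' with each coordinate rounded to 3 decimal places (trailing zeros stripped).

Executing turtle program step by step:
Start: pos=(0,0), heading=0, pen down
FD 5: (0,0) -> (5,0) [heading=0, draw]
FD 18: (5,0) -> (23,0) [heading=0, draw]
FD 6: (23,0) -> (29,0) [heading=0, draw]
Final: pos=(29,0), heading=0, 3 segment(s) drawn
Waypoints (4 total):
(0, 0)
(5, 0)
(23, 0)
(29, 0)

Answer: (0, 0)
(5, 0)
(23, 0)
(29, 0)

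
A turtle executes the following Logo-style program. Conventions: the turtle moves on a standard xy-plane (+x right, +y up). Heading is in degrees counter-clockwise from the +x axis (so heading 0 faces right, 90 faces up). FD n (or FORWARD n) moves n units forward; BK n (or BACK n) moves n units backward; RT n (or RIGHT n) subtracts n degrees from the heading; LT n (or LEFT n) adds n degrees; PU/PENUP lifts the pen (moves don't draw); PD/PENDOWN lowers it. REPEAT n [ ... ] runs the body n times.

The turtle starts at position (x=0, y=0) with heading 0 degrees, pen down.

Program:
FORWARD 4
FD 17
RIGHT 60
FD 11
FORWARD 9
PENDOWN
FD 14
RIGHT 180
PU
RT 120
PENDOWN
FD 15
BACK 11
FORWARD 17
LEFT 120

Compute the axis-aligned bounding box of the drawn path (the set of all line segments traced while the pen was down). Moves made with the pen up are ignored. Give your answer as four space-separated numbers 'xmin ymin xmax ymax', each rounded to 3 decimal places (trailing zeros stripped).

Executing turtle program step by step:
Start: pos=(0,0), heading=0, pen down
FD 4: (0,0) -> (4,0) [heading=0, draw]
FD 17: (4,0) -> (21,0) [heading=0, draw]
RT 60: heading 0 -> 300
FD 11: (21,0) -> (26.5,-9.526) [heading=300, draw]
FD 9: (26.5,-9.526) -> (31,-17.321) [heading=300, draw]
PD: pen down
FD 14: (31,-17.321) -> (38,-29.445) [heading=300, draw]
RT 180: heading 300 -> 120
PU: pen up
RT 120: heading 120 -> 0
PD: pen down
FD 15: (38,-29.445) -> (53,-29.445) [heading=0, draw]
BK 11: (53,-29.445) -> (42,-29.445) [heading=0, draw]
FD 17: (42,-29.445) -> (59,-29.445) [heading=0, draw]
LT 120: heading 0 -> 120
Final: pos=(59,-29.445), heading=120, 8 segment(s) drawn

Segment endpoints: x in {0, 4, 21, 26.5, 31, 38, 42, 53, 59}, y in {-29.445, -29.445, -17.321, -9.526, 0}
xmin=0, ymin=-29.445, xmax=59, ymax=0

Answer: 0 -29.445 59 0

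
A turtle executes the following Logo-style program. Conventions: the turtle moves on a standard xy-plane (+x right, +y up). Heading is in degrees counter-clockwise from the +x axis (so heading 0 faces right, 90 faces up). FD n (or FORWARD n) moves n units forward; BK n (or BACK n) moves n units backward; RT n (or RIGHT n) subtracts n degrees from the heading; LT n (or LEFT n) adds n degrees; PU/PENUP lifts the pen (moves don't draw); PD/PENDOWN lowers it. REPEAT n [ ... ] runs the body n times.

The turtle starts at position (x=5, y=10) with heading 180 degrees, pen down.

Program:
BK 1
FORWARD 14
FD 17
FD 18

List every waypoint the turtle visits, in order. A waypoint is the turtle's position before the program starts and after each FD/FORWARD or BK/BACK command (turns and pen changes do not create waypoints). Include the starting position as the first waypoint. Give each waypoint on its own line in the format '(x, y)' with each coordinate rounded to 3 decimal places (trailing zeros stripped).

Executing turtle program step by step:
Start: pos=(5,10), heading=180, pen down
BK 1: (5,10) -> (6,10) [heading=180, draw]
FD 14: (6,10) -> (-8,10) [heading=180, draw]
FD 17: (-8,10) -> (-25,10) [heading=180, draw]
FD 18: (-25,10) -> (-43,10) [heading=180, draw]
Final: pos=(-43,10), heading=180, 4 segment(s) drawn
Waypoints (5 total):
(5, 10)
(6, 10)
(-8, 10)
(-25, 10)
(-43, 10)

Answer: (5, 10)
(6, 10)
(-8, 10)
(-25, 10)
(-43, 10)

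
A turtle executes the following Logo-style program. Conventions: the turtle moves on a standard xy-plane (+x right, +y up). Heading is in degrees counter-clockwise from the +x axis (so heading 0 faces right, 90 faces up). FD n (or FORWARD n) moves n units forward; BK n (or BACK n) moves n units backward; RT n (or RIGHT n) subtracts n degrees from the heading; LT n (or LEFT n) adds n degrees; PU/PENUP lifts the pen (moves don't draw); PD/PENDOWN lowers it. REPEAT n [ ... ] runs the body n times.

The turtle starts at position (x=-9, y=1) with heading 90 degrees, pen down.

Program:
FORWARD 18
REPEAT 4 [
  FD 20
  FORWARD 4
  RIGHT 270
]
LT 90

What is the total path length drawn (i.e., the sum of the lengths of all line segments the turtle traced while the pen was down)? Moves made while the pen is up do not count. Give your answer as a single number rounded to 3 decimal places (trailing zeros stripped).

Executing turtle program step by step:
Start: pos=(-9,1), heading=90, pen down
FD 18: (-9,1) -> (-9,19) [heading=90, draw]
REPEAT 4 [
  -- iteration 1/4 --
  FD 20: (-9,19) -> (-9,39) [heading=90, draw]
  FD 4: (-9,39) -> (-9,43) [heading=90, draw]
  RT 270: heading 90 -> 180
  -- iteration 2/4 --
  FD 20: (-9,43) -> (-29,43) [heading=180, draw]
  FD 4: (-29,43) -> (-33,43) [heading=180, draw]
  RT 270: heading 180 -> 270
  -- iteration 3/4 --
  FD 20: (-33,43) -> (-33,23) [heading=270, draw]
  FD 4: (-33,23) -> (-33,19) [heading=270, draw]
  RT 270: heading 270 -> 0
  -- iteration 4/4 --
  FD 20: (-33,19) -> (-13,19) [heading=0, draw]
  FD 4: (-13,19) -> (-9,19) [heading=0, draw]
  RT 270: heading 0 -> 90
]
LT 90: heading 90 -> 180
Final: pos=(-9,19), heading=180, 9 segment(s) drawn

Segment lengths:
  seg 1: (-9,1) -> (-9,19), length = 18
  seg 2: (-9,19) -> (-9,39), length = 20
  seg 3: (-9,39) -> (-9,43), length = 4
  seg 4: (-9,43) -> (-29,43), length = 20
  seg 5: (-29,43) -> (-33,43), length = 4
  seg 6: (-33,43) -> (-33,23), length = 20
  seg 7: (-33,23) -> (-33,19), length = 4
  seg 8: (-33,19) -> (-13,19), length = 20
  seg 9: (-13,19) -> (-9,19), length = 4
Total = 114

Answer: 114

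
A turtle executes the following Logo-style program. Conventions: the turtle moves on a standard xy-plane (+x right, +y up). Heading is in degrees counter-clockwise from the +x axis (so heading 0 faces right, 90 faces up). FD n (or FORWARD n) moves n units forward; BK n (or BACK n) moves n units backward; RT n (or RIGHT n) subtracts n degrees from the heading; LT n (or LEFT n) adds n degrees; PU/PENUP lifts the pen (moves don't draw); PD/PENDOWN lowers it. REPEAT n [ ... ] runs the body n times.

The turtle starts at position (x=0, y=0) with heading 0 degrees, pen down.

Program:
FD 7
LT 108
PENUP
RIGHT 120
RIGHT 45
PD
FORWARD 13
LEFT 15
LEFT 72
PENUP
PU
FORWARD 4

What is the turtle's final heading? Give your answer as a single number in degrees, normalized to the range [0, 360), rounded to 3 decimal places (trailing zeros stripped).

Answer: 30

Derivation:
Executing turtle program step by step:
Start: pos=(0,0), heading=0, pen down
FD 7: (0,0) -> (7,0) [heading=0, draw]
LT 108: heading 0 -> 108
PU: pen up
RT 120: heading 108 -> 348
RT 45: heading 348 -> 303
PD: pen down
FD 13: (7,0) -> (14.08,-10.903) [heading=303, draw]
LT 15: heading 303 -> 318
LT 72: heading 318 -> 30
PU: pen up
PU: pen up
FD 4: (14.08,-10.903) -> (17.544,-8.903) [heading=30, move]
Final: pos=(17.544,-8.903), heading=30, 2 segment(s) drawn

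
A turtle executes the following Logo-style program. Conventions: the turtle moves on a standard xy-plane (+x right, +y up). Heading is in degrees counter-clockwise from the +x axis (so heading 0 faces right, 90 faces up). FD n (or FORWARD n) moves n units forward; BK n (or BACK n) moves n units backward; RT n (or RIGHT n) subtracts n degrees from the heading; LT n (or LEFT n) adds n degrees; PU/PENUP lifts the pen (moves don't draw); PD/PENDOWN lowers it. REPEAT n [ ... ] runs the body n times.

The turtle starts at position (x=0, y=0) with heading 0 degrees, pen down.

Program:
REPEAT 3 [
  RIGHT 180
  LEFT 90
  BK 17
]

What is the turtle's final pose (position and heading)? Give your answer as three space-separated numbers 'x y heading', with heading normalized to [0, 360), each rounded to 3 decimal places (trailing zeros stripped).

Executing turtle program step by step:
Start: pos=(0,0), heading=0, pen down
REPEAT 3 [
  -- iteration 1/3 --
  RT 180: heading 0 -> 180
  LT 90: heading 180 -> 270
  BK 17: (0,0) -> (0,17) [heading=270, draw]
  -- iteration 2/3 --
  RT 180: heading 270 -> 90
  LT 90: heading 90 -> 180
  BK 17: (0,17) -> (17,17) [heading=180, draw]
  -- iteration 3/3 --
  RT 180: heading 180 -> 0
  LT 90: heading 0 -> 90
  BK 17: (17,17) -> (17,0) [heading=90, draw]
]
Final: pos=(17,0), heading=90, 3 segment(s) drawn

Answer: 17 0 90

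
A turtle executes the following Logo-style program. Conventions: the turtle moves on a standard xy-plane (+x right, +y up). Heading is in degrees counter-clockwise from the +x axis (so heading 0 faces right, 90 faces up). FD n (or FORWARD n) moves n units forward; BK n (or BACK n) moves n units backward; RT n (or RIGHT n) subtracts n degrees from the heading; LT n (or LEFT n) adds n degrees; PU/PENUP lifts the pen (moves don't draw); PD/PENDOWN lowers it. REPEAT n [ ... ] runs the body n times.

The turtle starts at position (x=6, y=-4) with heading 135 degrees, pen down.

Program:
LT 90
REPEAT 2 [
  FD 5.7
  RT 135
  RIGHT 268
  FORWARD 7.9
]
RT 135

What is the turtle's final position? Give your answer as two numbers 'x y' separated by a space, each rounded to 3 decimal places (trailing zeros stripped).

Answer: -17.584 -3.322

Derivation:
Executing turtle program step by step:
Start: pos=(6,-4), heading=135, pen down
LT 90: heading 135 -> 225
REPEAT 2 [
  -- iteration 1/2 --
  FD 5.7: (6,-4) -> (1.969,-8.031) [heading=225, draw]
  RT 135: heading 225 -> 90
  RT 268: heading 90 -> 182
  FD 7.9: (1.969,-8.031) -> (-5.926,-8.306) [heading=182, draw]
  -- iteration 2/2 --
  FD 5.7: (-5.926,-8.306) -> (-11.622,-8.505) [heading=182, draw]
  RT 135: heading 182 -> 47
  RT 268: heading 47 -> 139
  FD 7.9: (-11.622,-8.505) -> (-17.584,-3.322) [heading=139, draw]
]
RT 135: heading 139 -> 4
Final: pos=(-17.584,-3.322), heading=4, 4 segment(s) drawn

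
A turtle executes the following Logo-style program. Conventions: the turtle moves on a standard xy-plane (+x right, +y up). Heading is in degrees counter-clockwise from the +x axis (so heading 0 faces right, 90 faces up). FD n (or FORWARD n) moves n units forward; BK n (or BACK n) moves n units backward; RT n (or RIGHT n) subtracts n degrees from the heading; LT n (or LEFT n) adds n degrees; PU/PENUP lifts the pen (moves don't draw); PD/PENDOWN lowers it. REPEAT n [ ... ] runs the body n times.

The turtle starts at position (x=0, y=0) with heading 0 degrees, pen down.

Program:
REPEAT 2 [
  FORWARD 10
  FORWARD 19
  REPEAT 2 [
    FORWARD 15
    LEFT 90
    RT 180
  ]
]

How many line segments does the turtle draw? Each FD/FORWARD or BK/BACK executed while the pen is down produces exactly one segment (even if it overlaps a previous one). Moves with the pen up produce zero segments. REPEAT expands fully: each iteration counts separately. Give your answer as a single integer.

Answer: 8

Derivation:
Executing turtle program step by step:
Start: pos=(0,0), heading=0, pen down
REPEAT 2 [
  -- iteration 1/2 --
  FD 10: (0,0) -> (10,0) [heading=0, draw]
  FD 19: (10,0) -> (29,0) [heading=0, draw]
  REPEAT 2 [
    -- iteration 1/2 --
    FD 15: (29,0) -> (44,0) [heading=0, draw]
    LT 90: heading 0 -> 90
    RT 180: heading 90 -> 270
    -- iteration 2/2 --
    FD 15: (44,0) -> (44,-15) [heading=270, draw]
    LT 90: heading 270 -> 0
    RT 180: heading 0 -> 180
  ]
  -- iteration 2/2 --
  FD 10: (44,-15) -> (34,-15) [heading=180, draw]
  FD 19: (34,-15) -> (15,-15) [heading=180, draw]
  REPEAT 2 [
    -- iteration 1/2 --
    FD 15: (15,-15) -> (0,-15) [heading=180, draw]
    LT 90: heading 180 -> 270
    RT 180: heading 270 -> 90
    -- iteration 2/2 --
    FD 15: (0,-15) -> (0,0) [heading=90, draw]
    LT 90: heading 90 -> 180
    RT 180: heading 180 -> 0
  ]
]
Final: pos=(0,0), heading=0, 8 segment(s) drawn
Segments drawn: 8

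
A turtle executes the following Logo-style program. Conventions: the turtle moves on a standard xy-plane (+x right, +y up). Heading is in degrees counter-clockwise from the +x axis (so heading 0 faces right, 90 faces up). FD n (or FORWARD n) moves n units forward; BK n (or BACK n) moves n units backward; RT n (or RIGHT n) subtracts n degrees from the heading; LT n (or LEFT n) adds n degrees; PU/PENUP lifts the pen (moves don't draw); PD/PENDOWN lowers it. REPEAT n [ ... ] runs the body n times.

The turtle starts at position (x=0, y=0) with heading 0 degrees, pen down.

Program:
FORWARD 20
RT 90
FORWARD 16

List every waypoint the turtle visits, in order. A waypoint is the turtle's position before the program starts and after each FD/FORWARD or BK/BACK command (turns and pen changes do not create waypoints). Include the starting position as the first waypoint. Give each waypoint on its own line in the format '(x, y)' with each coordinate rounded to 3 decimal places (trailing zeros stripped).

Executing turtle program step by step:
Start: pos=(0,0), heading=0, pen down
FD 20: (0,0) -> (20,0) [heading=0, draw]
RT 90: heading 0 -> 270
FD 16: (20,0) -> (20,-16) [heading=270, draw]
Final: pos=(20,-16), heading=270, 2 segment(s) drawn
Waypoints (3 total):
(0, 0)
(20, 0)
(20, -16)

Answer: (0, 0)
(20, 0)
(20, -16)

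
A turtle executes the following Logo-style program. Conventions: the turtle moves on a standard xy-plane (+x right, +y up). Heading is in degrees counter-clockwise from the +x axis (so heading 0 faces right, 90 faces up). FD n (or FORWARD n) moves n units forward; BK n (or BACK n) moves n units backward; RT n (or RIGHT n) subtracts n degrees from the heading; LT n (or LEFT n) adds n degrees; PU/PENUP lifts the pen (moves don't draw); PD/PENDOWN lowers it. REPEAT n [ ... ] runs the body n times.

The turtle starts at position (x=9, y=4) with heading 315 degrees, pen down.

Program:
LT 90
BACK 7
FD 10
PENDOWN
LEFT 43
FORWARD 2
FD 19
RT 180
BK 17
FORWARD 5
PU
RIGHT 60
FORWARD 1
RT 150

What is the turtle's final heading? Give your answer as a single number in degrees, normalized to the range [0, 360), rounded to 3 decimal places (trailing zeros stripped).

Answer: 58

Derivation:
Executing turtle program step by step:
Start: pos=(9,4), heading=315, pen down
LT 90: heading 315 -> 45
BK 7: (9,4) -> (4.05,-0.95) [heading=45, draw]
FD 10: (4.05,-0.95) -> (11.121,6.121) [heading=45, draw]
PD: pen down
LT 43: heading 45 -> 88
FD 2: (11.121,6.121) -> (11.191,8.12) [heading=88, draw]
FD 19: (11.191,8.12) -> (11.854,27.109) [heading=88, draw]
RT 180: heading 88 -> 268
BK 17: (11.854,27.109) -> (12.448,44.098) [heading=268, draw]
FD 5: (12.448,44.098) -> (12.273,39.101) [heading=268, draw]
PU: pen up
RT 60: heading 268 -> 208
FD 1: (12.273,39.101) -> (11.39,38.632) [heading=208, move]
RT 150: heading 208 -> 58
Final: pos=(11.39,38.632), heading=58, 6 segment(s) drawn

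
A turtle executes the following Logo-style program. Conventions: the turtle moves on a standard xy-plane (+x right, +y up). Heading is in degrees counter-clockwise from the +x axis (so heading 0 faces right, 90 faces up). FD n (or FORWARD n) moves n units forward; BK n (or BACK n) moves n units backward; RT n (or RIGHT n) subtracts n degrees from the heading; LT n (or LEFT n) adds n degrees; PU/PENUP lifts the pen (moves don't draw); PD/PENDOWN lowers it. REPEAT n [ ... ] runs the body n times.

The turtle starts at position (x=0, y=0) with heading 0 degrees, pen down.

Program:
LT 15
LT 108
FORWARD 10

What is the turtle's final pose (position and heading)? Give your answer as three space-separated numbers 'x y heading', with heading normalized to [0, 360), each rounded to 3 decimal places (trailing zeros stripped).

Answer: -5.446 8.387 123

Derivation:
Executing turtle program step by step:
Start: pos=(0,0), heading=0, pen down
LT 15: heading 0 -> 15
LT 108: heading 15 -> 123
FD 10: (0,0) -> (-5.446,8.387) [heading=123, draw]
Final: pos=(-5.446,8.387), heading=123, 1 segment(s) drawn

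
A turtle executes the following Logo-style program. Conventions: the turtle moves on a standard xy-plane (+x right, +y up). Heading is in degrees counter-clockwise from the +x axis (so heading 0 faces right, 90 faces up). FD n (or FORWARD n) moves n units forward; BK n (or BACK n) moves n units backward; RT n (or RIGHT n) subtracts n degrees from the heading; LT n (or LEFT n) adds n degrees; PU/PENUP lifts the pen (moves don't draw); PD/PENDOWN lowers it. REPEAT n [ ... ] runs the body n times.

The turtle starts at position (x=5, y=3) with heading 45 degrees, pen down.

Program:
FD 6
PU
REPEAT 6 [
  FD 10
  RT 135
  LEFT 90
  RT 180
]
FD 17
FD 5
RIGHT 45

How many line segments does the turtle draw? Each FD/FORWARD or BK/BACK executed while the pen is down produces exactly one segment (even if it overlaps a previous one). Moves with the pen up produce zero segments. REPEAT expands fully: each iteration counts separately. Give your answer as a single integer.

Executing turtle program step by step:
Start: pos=(5,3), heading=45, pen down
FD 6: (5,3) -> (9.243,7.243) [heading=45, draw]
PU: pen up
REPEAT 6 [
  -- iteration 1/6 --
  FD 10: (9.243,7.243) -> (16.314,14.314) [heading=45, move]
  RT 135: heading 45 -> 270
  LT 90: heading 270 -> 0
  RT 180: heading 0 -> 180
  -- iteration 2/6 --
  FD 10: (16.314,14.314) -> (6.314,14.314) [heading=180, move]
  RT 135: heading 180 -> 45
  LT 90: heading 45 -> 135
  RT 180: heading 135 -> 315
  -- iteration 3/6 --
  FD 10: (6.314,14.314) -> (13.385,7.243) [heading=315, move]
  RT 135: heading 315 -> 180
  LT 90: heading 180 -> 270
  RT 180: heading 270 -> 90
  -- iteration 4/6 --
  FD 10: (13.385,7.243) -> (13.385,17.243) [heading=90, move]
  RT 135: heading 90 -> 315
  LT 90: heading 315 -> 45
  RT 180: heading 45 -> 225
  -- iteration 5/6 --
  FD 10: (13.385,17.243) -> (6.314,10.172) [heading=225, move]
  RT 135: heading 225 -> 90
  LT 90: heading 90 -> 180
  RT 180: heading 180 -> 0
  -- iteration 6/6 --
  FD 10: (6.314,10.172) -> (16.314,10.172) [heading=0, move]
  RT 135: heading 0 -> 225
  LT 90: heading 225 -> 315
  RT 180: heading 315 -> 135
]
FD 17: (16.314,10.172) -> (4.293,22.192) [heading=135, move]
FD 5: (4.293,22.192) -> (0.757,25.728) [heading=135, move]
RT 45: heading 135 -> 90
Final: pos=(0.757,25.728), heading=90, 1 segment(s) drawn
Segments drawn: 1

Answer: 1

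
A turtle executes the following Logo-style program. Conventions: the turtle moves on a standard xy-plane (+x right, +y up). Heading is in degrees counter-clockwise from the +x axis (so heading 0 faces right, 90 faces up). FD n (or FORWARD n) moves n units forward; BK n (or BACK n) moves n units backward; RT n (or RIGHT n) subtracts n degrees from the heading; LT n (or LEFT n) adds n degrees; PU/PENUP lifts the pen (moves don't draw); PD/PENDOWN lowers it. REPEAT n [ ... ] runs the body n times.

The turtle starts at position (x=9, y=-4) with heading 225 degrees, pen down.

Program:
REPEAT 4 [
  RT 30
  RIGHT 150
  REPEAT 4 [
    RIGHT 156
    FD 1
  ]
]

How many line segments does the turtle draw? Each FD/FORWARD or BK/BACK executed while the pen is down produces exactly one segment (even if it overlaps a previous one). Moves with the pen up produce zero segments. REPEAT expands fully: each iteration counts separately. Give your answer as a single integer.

Answer: 16

Derivation:
Executing turtle program step by step:
Start: pos=(9,-4), heading=225, pen down
REPEAT 4 [
  -- iteration 1/4 --
  RT 30: heading 225 -> 195
  RT 150: heading 195 -> 45
  REPEAT 4 [
    -- iteration 1/4 --
    RT 156: heading 45 -> 249
    FD 1: (9,-4) -> (8.642,-4.934) [heading=249, draw]
    -- iteration 2/4 --
    RT 156: heading 249 -> 93
    FD 1: (8.642,-4.934) -> (8.589,-3.935) [heading=93, draw]
    -- iteration 3/4 --
    RT 156: heading 93 -> 297
    FD 1: (8.589,-3.935) -> (9.043,-4.826) [heading=297, draw]
    -- iteration 4/4 --
    RT 156: heading 297 -> 141
    FD 1: (9.043,-4.826) -> (8.266,-4.197) [heading=141, draw]
  ]
  -- iteration 2/4 --
  RT 30: heading 141 -> 111
  RT 150: heading 111 -> 321
  REPEAT 4 [
    -- iteration 1/4 --
    RT 156: heading 321 -> 165
    FD 1: (8.266,-4.197) -> (7.3,-3.938) [heading=165, draw]
    -- iteration 2/4 --
    RT 156: heading 165 -> 9
    FD 1: (7.3,-3.938) -> (8.288,-3.781) [heading=9, draw]
    -- iteration 3/4 --
    RT 156: heading 9 -> 213
    FD 1: (8.288,-3.781) -> (7.449,-4.326) [heading=213, draw]
    -- iteration 4/4 --
    RT 156: heading 213 -> 57
    FD 1: (7.449,-4.326) -> (7.994,-3.487) [heading=57, draw]
  ]
  -- iteration 3/4 --
  RT 30: heading 57 -> 27
  RT 150: heading 27 -> 237
  REPEAT 4 [
    -- iteration 1/4 --
    RT 156: heading 237 -> 81
    FD 1: (7.994,-3.487) -> (8.15,-2.5) [heading=81, draw]
    -- iteration 2/4 --
    RT 156: heading 81 -> 285
    FD 1: (8.15,-2.5) -> (8.409,-3.466) [heading=285, draw]
    -- iteration 3/4 --
    RT 156: heading 285 -> 129
    FD 1: (8.409,-3.466) -> (7.78,-2.688) [heading=129, draw]
    -- iteration 4/4 --
    RT 156: heading 129 -> 333
    FD 1: (7.78,-2.688) -> (8.671,-3.142) [heading=333, draw]
  ]
  -- iteration 4/4 --
  RT 30: heading 333 -> 303
  RT 150: heading 303 -> 153
  REPEAT 4 [
    -- iteration 1/4 --
    RT 156: heading 153 -> 357
    FD 1: (8.671,-3.142) -> (9.669,-3.195) [heading=357, draw]
    -- iteration 2/4 --
    RT 156: heading 357 -> 201
    FD 1: (9.669,-3.195) -> (8.736,-3.553) [heading=201, draw]
    -- iteration 3/4 --
    RT 156: heading 201 -> 45
    FD 1: (8.736,-3.553) -> (9.443,-2.846) [heading=45, draw]
    -- iteration 4/4 --
    RT 156: heading 45 -> 249
    FD 1: (9.443,-2.846) -> (9.085,-3.78) [heading=249, draw]
  ]
]
Final: pos=(9.085,-3.78), heading=249, 16 segment(s) drawn
Segments drawn: 16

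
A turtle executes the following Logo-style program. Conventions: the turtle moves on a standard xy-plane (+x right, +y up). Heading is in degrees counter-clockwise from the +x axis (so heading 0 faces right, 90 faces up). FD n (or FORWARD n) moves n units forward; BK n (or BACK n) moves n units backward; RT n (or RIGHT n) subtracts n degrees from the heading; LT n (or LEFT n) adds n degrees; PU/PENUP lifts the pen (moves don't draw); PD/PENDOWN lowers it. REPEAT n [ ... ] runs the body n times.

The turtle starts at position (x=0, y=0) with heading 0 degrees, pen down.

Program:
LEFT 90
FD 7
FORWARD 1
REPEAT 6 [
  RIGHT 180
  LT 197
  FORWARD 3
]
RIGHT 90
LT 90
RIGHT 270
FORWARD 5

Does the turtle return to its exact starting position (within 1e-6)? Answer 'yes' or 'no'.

Executing turtle program step by step:
Start: pos=(0,0), heading=0, pen down
LT 90: heading 0 -> 90
FD 7: (0,0) -> (0,7) [heading=90, draw]
FD 1: (0,7) -> (0,8) [heading=90, draw]
REPEAT 6 [
  -- iteration 1/6 --
  RT 180: heading 90 -> 270
  LT 197: heading 270 -> 107
  FD 3: (0,8) -> (-0.877,10.869) [heading=107, draw]
  -- iteration 2/6 --
  RT 180: heading 107 -> 287
  LT 197: heading 287 -> 124
  FD 3: (-0.877,10.869) -> (-2.555,13.356) [heading=124, draw]
  -- iteration 3/6 --
  RT 180: heading 124 -> 304
  LT 197: heading 304 -> 141
  FD 3: (-2.555,13.356) -> (-4.886,15.244) [heading=141, draw]
  -- iteration 4/6 --
  RT 180: heading 141 -> 321
  LT 197: heading 321 -> 158
  FD 3: (-4.886,15.244) -> (-7.668,16.368) [heading=158, draw]
  -- iteration 5/6 --
  RT 180: heading 158 -> 338
  LT 197: heading 338 -> 175
  FD 3: (-7.668,16.368) -> (-10.656,16.629) [heading=175, draw]
  -- iteration 6/6 --
  RT 180: heading 175 -> 355
  LT 197: heading 355 -> 192
  FD 3: (-10.656,16.629) -> (-13.591,16.006) [heading=192, draw]
]
RT 90: heading 192 -> 102
LT 90: heading 102 -> 192
RT 270: heading 192 -> 282
FD 5: (-13.591,16.006) -> (-12.551,11.115) [heading=282, draw]
Final: pos=(-12.551,11.115), heading=282, 9 segment(s) drawn

Start position: (0, 0)
Final position: (-12.551, 11.115)
Distance = 16.765; >= 1e-6 -> NOT closed

Answer: no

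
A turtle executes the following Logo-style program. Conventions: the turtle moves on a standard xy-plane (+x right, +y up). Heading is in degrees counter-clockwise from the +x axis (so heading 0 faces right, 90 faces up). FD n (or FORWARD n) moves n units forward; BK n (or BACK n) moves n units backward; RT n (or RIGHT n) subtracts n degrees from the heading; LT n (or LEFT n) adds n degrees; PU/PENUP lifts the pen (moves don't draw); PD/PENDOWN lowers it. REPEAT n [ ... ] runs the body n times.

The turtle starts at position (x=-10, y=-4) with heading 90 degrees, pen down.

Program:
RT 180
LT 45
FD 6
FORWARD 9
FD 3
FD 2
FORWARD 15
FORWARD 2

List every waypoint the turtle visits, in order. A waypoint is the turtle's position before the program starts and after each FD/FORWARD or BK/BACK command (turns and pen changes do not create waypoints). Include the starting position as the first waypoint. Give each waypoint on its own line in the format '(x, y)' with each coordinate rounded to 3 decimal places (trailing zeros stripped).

Answer: (-10, -4)
(-5.757, -8.243)
(0.607, -14.607)
(2.728, -16.728)
(4.142, -18.142)
(14.749, -28.749)
(16.163, -30.163)

Derivation:
Executing turtle program step by step:
Start: pos=(-10,-4), heading=90, pen down
RT 180: heading 90 -> 270
LT 45: heading 270 -> 315
FD 6: (-10,-4) -> (-5.757,-8.243) [heading=315, draw]
FD 9: (-5.757,-8.243) -> (0.607,-14.607) [heading=315, draw]
FD 3: (0.607,-14.607) -> (2.728,-16.728) [heading=315, draw]
FD 2: (2.728,-16.728) -> (4.142,-18.142) [heading=315, draw]
FD 15: (4.142,-18.142) -> (14.749,-28.749) [heading=315, draw]
FD 2: (14.749,-28.749) -> (16.163,-30.163) [heading=315, draw]
Final: pos=(16.163,-30.163), heading=315, 6 segment(s) drawn
Waypoints (7 total):
(-10, -4)
(-5.757, -8.243)
(0.607, -14.607)
(2.728, -16.728)
(4.142, -18.142)
(14.749, -28.749)
(16.163, -30.163)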